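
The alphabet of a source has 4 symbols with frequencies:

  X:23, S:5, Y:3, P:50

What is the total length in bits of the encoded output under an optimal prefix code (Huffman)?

Greedily combine the two least-frequent nodes:
combine Y(3), S(5) → 8
combine 8, X(23) → 31
combine 31, P(50) → 81
The encoded length is the sum of every internal node's weight: 8 + 31 + 81 = 120 bits.

120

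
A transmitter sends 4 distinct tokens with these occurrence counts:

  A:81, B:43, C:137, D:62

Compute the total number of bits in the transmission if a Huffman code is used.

Build the Huffman tree bottom-up:
combine B(43), D(62) → 105
combine A(81), 105 → 186
combine C(137), 186 → 323
Total encoded bits = sum of merged weights = 105 + 186 + 323 = 614.

614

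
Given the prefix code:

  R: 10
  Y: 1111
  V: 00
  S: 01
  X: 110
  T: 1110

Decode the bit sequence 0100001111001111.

Read left to right; each codeword is recognised as soon as it completes (prefix code):
  01→S | 00→V | 00→V | 1111→Y | 00→V | 1111→Y
Decoded message: SVVYVY

SVVYVY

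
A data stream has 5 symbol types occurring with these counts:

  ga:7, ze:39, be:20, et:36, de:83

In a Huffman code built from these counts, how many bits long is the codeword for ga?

Repeatedly merge the two smallest:
merge ga(7) and be(20): 27
merge 27 and et(36): 63
merge ze(39) and 63: 102
merge de(83) and 102: 185
ga sits 4 levels below the root, so its codeword is 4 bits.

4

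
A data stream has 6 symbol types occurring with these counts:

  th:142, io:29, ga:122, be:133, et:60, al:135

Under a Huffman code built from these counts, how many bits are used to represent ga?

3

Repeatedly merge the two smallest:
io(29) + et(60) → 89
89 + ga(122) → 211
be(133) + al(135) → 268
th(142) + 211 → 353
268 + 353 → 621
ga's leaf is at depth 3, giving a 3-bit codeword.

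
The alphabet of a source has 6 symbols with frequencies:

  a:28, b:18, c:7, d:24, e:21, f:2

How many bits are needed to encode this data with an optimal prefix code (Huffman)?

236

Greedily combine the two least-frequent nodes:
f(2) + c(7) → 9
9 + b(18) → 27
e(21) + d(24) → 45
27 + a(28) → 55
45 + 55 → 100
Total encoded bits = sum of merged weights = 9 + 27 + 45 + 55 + 100 = 236.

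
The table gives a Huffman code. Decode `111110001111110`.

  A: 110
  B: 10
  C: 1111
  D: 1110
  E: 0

Read left to right; each codeword is recognised as soon as it completes (prefix code):
  1111→C | 10→B | 0→E | 0→E | 1111→C | 110→A
Decoded message: CBEECA

CBEECA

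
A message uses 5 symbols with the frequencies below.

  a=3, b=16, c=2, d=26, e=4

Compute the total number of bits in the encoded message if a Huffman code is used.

90

Merge the two smallest weights repeatedly:
merge c(2) and a(3): 5
merge e(4) and 5: 9
merge 9 and b(16): 25
merge 25 and d(26): 51
Each symbol's bit-cost is frequency × depth; summing gives 90 bits (equivalently 5 + 9 + 25 + 51).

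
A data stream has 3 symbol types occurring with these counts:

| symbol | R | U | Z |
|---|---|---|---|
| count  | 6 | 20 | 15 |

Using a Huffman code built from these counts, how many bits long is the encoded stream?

62

Greedily combine the two least-frequent nodes:
R(6) + Z(15) → 21
U(20) + 21 → 41
Each symbol's bit-cost is frequency × depth; summing gives 62 bits (equivalently 21 + 41).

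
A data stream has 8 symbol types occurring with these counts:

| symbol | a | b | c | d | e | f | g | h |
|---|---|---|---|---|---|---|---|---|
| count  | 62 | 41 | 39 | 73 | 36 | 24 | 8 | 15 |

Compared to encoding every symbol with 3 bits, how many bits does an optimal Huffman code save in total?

65

Fixed-length: 3 bits × 298 symbols = 894 bits.
Huffman merges:
g(8) + h(15) → 23
23 + f(24) → 47
e(36) + c(39) → 75
b(41) + 47 → 88
a(62) + d(73) → 135
75 + 88 → 163
135 + 163 → 298
Huffman total = 23 + 47 + 75 + 88 + 135 + 163 + 298 = 829 bits.
Saving = 894 − 829 = 65 bits.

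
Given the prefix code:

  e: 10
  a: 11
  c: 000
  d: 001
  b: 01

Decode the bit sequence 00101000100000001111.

dbceccaa

Read left to right; each codeword is recognised as soon as it completes (prefix code):
  001→d | 01→b | 000→c | 10→e | 000→c | 000→c | 11→a | 11→a
Decoded message: dbceccaa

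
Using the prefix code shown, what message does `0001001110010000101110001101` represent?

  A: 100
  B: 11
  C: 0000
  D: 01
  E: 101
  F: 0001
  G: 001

FGBGCEBFE

Read left to right; each codeword is recognised as soon as it completes (prefix code):
  0001→F | 001→G | 11→B | 001→G | 0000→C | 101→E | 11→B | 0001→F | 101→E
Decoded message: FGBGCEBFE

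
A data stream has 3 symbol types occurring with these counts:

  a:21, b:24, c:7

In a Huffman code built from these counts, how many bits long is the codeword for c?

Repeatedly merge the two smallest:
combine c(7), a(21) → 28
combine b(24), 28 → 52
c sits 2 levels below the root, so its codeword is 2 bits.

2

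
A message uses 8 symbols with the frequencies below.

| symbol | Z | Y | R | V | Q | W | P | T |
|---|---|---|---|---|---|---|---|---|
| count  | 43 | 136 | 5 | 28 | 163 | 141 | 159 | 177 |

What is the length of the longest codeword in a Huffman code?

5

Merge the two lowest-weight nodes at each step:
combine R(5), V(28) → 33
combine 33, Z(43) → 76
combine 76, Y(136) → 212
combine W(141), P(159) → 300
combine Q(163), T(177) → 340
combine 212, 300 → 512
combine 340, 512 → 852
Maximum depth reached is 5.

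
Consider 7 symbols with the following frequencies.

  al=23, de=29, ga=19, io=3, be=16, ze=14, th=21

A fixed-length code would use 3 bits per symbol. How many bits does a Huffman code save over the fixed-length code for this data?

Fixed-length: 3 bits × 125 symbols = 375 bits.
Huffman merges:
io(3) + ze(14) → 17
be(16) + 17 → 33
ga(19) + th(21) → 40
al(23) + de(29) → 52
33 + 40 → 73
52 + 73 → 125
Huffman total = 17 + 33 + 40 + 52 + 73 + 125 = 340 bits.
Saving = 375 − 340 = 35 bits.

35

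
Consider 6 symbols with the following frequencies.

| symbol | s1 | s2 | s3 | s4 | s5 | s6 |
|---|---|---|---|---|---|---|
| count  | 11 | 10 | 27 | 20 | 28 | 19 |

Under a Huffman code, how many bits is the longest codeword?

3

Merge the two lowest-weight nodes at each step:
s2(10) + s1(11) → 21
s6(19) + s4(20) → 39
21 + s3(27) → 48
s5(28) + 39 → 67
48 + 67 → 115
The first pair merged (s2, s1) ends up deepest, at depth 3.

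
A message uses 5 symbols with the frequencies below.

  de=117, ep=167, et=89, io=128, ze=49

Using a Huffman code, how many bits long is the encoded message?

Greedily combine the two least-frequent nodes:
ze(49) + et(89) → 138
de(117) + io(128) → 245
138 + ep(167) → 305
245 + 305 → 550
Each symbol's bit-cost is frequency × depth; summing gives 1238 bits (equivalently 138 + 245 + 305 + 550).

1238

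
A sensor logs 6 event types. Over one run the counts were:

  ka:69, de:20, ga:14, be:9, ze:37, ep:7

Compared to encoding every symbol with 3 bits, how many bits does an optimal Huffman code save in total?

129

Fixed-length: 3 bits × 156 symbols = 468 bits.
Huffman merges:
combine ep(7), be(9) → 16
combine ga(14), 16 → 30
combine de(20), 30 → 50
combine ze(37), 50 → 87
combine ka(69), 87 → 156
Huffman total = 16 + 30 + 50 + 87 + 156 = 339 bits.
Saving = 468 − 339 = 129 bits.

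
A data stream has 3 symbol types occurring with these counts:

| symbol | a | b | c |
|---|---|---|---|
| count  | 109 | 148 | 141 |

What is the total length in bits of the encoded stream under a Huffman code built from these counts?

648

Build the Huffman tree bottom-up:
merge a(109) and c(141): 250
merge b(148) and 250: 398
Total encoded bits = sum of merged weights = 250 + 398 = 648.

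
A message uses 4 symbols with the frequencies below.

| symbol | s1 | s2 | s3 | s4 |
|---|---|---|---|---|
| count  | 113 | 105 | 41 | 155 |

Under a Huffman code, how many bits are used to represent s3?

3

Build the tree from the bottom:
combine s3(41), s2(105) → 146
combine s1(113), 146 → 259
combine s4(155), 259 → 414
The subtree containing s3 is merged 3 times, so code length = 3.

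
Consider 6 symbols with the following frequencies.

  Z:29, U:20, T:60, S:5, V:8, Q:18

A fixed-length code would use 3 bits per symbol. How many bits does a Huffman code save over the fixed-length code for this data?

107

Fixed-length: 3 bits × 140 symbols = 420 bits.
Huffman merges:
S(5) + V(8) → 13
13 + Q(18) → 31
U(20) + Z(29) → 49
31 + 49 → 80
T(60) + 80 → 140
Huffman total = 13 + 31 + 49 + 80 + 140 = 313 bits.
Saving = 420 − 313 = 107 bits.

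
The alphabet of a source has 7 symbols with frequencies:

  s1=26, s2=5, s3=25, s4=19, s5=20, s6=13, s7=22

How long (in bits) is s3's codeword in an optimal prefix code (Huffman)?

2

Build the tree from the bottom:
merge s2(5) and s6(13): 18
merge 18 and s4(19): 37
merge s5(20) and s7(22): 42
merge s3(25) and s1(26): 51
merge 37 and 42: 79
merge 51 and 79: 130
The subtree containing s3 is merged 2 times, so code length = 2.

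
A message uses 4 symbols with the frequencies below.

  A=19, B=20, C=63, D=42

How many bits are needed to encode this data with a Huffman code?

Greedily combine the two least-frequent nodes:
merge A(19) and B(20): 39
merge 39 and D(42): 81
merge C(63) and 81: 144
Total encoded bits = sum of merged weights = 39 + 81 + 144 = 264.

264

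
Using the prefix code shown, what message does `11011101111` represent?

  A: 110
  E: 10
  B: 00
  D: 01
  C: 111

Read left to right; each codeword is recognised as soon as it completes (prefix code):
  110→A | 111→C | 01→D | 111→C
Decoded message: ACDC

ACDC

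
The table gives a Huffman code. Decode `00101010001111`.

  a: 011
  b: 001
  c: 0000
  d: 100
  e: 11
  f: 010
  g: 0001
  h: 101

Read left to right; each codeword is recognised as soon as it completes (prefix code):
  001→b | 010→f | 100→d | 011→a | 11→e
Decoded message: bfdae

bfdae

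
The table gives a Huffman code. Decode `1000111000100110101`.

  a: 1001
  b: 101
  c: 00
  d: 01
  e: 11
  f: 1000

Read left to right; each codeword is recognised as soon as it completes (prefix code):
  1000→f | 11→e | 1000→f | 1001→a | 101→b | 01→d
Decoded message: fefabd

fefabd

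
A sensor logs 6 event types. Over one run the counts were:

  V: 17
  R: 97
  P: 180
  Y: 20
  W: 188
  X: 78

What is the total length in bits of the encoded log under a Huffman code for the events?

1312

Build the Huffman tree bottom-up:
combine V(17), Y(20) → 37
combine 37, X(78) → 115
combine R(97), 115 → 212
combine P(180), W(188) → 368
combine 212, 368 → 580
The encoded length is the sum of every internal node's weight: 37 + 115 + 212 + 368 + 580 = 1312 bits.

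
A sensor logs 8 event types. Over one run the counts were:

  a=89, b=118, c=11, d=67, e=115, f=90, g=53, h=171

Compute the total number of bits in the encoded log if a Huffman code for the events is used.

Merge the two smallest weights repeatedly:
combine c(11), g(53) → 64
combine 64, d(67) → 131
combine a(89), f(90) → 179
combine e(115), b(118) → 233
combine 131, h(171) → 302
combine 179, 233 → 412
combine 302, 412 → 714
Total encoded bits = sum of merged weights = 64 + 131 + 179 + 233 + 302 + 412 + 714 = 2035.

2035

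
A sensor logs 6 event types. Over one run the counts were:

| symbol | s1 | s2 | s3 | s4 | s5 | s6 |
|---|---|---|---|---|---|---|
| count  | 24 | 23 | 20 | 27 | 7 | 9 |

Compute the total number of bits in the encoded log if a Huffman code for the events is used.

272

Merge the two smallest weights repeatedly:
combine s5(7), s6(9) → 16
combine 16, s3(20) → 36
combine s2(23), s1(24) → 47
combine s4(27), 36 → 63
combine 47, 63 → 110
Each symbol's bit-cost is frequency × depth; summing gives 272 bits (equivalently 16 + 36 + 47 + 63 + 110).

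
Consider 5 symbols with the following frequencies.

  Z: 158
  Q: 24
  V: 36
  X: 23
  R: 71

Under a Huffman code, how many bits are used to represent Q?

Build the tree from the bottom:
combine X(23), Q(24) → 47
combine V(36), 47 → 83
combine R(71), 83 → 154
combine 154, Z(158) → 312
Q sits 4 levels below the root, so its codeword is 4 bits.

4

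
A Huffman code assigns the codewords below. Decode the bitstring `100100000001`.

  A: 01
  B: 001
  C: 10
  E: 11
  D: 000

Read left to right; each codeword is recognised as soon as it completes (prefix code):
  10→C | 01→A | 000→D | 000→D | 01→A
Decoded message: CADDA

CADDA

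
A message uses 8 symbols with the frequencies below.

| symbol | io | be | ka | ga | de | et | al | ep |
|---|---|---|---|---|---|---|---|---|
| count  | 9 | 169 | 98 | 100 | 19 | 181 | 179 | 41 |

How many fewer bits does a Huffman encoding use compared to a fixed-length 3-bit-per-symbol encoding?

Fixed-length: 3 bits × 796 symbols = 2388 bits.
Huffman merges:
merge io(9) and de(19): 28
merge 28 and ep(41): 69
merge 69 and ka(98): 167
merge ga(100) and 167: 267
merge be(169) and al(179): 348
merge et(181) and 267: 448
merge 348 and 448: 796
Huffman total = 28 + 69 + 167 + 267 + 348 + 448 + 796 = 2123 bits.
Saving = 2388 − 2123 = 265 bits.

265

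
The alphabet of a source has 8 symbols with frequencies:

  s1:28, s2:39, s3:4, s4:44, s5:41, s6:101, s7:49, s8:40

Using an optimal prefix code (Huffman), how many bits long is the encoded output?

Merge the two smallest weights repeatedly:
merge s3(4) and s1(28): 32
merge 32 and s2(39): 71
merge s8(40) and s5(41): 81
merge s4(44) and s7(49): 93
merge 71 and 81: 152
merge 93 and s6(101): 194
merge 152 and 194: 346
Total encoded bits = sum of merged weights = 32 + 71 + 81 + 93 + 152 + 194 + 346 = 969.

969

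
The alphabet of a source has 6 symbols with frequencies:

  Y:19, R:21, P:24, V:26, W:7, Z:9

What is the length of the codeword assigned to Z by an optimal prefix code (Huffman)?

Repeatedly merge the two smallest:
W(7) + Z(9) → 16
16 + Y(19) → 35
R(21) + P(24) → 45
V(26) + 35 → 61
45 + 61 → 106
Z's leaf is at depth 4, giving a 4-bit codeword.

4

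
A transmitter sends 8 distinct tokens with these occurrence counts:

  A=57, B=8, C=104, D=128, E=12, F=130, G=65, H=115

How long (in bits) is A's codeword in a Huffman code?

4

Repeatedly merge the two smallest:
combine B(8), E(12) → 20
combine 20, A(57) → 77
combine G(65), 77 → 142
combine C(104), H(115) → 219
combine D(128), F(130) → 258
combine 142, 219 → 361
combine 258, 361 → 619
A's leaf is at depth 4, giving a 4-bit codeword.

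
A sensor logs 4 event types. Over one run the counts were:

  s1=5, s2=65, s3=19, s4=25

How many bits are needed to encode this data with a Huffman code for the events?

Greedily combine the two least-frequent nodes:
merge s1(5) and s3(19): 24
merge 24 and s4(25): 49
merge 49 and s2(65): 114
Each symbol's bit-cost is frequency × depth; summing gives 187 bits (equivalently 24 + 49 + 114).

187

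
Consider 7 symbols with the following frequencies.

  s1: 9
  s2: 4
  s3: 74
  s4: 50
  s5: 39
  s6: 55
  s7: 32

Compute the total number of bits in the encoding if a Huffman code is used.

668

Build the Huffman tree bottom-up:
combine s2(4), s1(9) → 13
combine 13, s7(32) → 45
combine s5(39), 45 → 84
combine s4(50), s6(55) → 105
combine s3(74), 84 → 158
combine 105, 158 → 263
Total encoded bits = sum of merged weights = 13 + 45 + 84 + 105 + 158 + 263 = 668.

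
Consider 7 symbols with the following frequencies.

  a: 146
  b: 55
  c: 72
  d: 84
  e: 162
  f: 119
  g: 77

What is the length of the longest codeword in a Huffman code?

4

Merge the two lowest-weight nodes at each step:
b(55) + c(72) → 127
g(77) + d(84) → 161
f(119) + 127 → 246
a(146) + 161 → 307
e(162) + 246 → 408
307 + 408 → 715
The first pair merged (b, c) ends up deepest, at depth 4.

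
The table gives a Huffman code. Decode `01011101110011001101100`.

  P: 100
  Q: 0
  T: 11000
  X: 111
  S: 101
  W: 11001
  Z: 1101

QSZWPZP

Read left to right; each codeword is recognised as soon as it completes (prefix code):
  0→Q | 101→S | 1101→Z | 11001→W | 100→P | 1101→Z | 100→P
Decoded message: QSZWPZP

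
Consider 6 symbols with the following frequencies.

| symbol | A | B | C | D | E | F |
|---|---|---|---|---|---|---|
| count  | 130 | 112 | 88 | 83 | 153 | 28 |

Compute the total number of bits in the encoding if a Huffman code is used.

1498

Build the Huffman tree bottom-up:
combine F(28), D(83) → 111
combine C(88), 111 → 199
combine B(112), A(130) → 242
combine E(153), 199 → 352
combine 242, 352 → 594
Total encoded bits = sum of merged weights = 111 + 199 + 242 + 352 + 594 = 1498.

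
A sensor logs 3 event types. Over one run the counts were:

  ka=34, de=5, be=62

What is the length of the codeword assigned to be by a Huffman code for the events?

1

Repeatedly merge the two smallest:
merge de(5) and ka(34): 39
merge 39 and be(62): 101
be is merged only at the final step, so code length = 1.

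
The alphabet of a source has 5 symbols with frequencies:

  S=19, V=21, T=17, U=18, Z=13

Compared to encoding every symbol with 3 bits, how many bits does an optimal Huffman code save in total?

58

Fixed-length: 3 bits × 88 symbols = 264 bits.
Huffman merges:
combine Z(13), T(17) → 30
combine U(18), S(19) → 37
combine V(21), 30 → 51
combine 37, 51 → 88
Huffman total = 30 + 37 + 51 + 88 = 206 bits.
Saving = 264 − 206 = 58 bits.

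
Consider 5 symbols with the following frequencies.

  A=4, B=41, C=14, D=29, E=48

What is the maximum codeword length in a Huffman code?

Merge the two lowest-weight nodes at each step:
A(4) + C(14) → 18
18 + D(29) → 47
B(41) + 47 → 88
E(48) + 88 → 136
The first pair merged (A, C) ends up deepest, at depth 4.

4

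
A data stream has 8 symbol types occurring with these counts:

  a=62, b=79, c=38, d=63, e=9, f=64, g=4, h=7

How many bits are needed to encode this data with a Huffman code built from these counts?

Greedily combine the two least-frequent nodes:
combine g(4), h(7) → 11
combine e(9), 11 → 20
combine 20, c(38) → 58
combine 58, a(62) → 120
combine d(63), f(64) → 127
combine b(79), 120 → 199
combine 127, 199 → 326
Each symbol's bit-cost is frequency × depth; summing gives 861 bits (equivalently 11 + 20 + 58 + 120 + 127 + 199 + 326).

861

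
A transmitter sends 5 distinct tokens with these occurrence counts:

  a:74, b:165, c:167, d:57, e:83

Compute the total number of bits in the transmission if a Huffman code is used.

1223

Merge the two smallest weights repeatedly:
merge d(57) and a(74): 131
merge e(83) and 131: 214
merge b(165) and c(167): 332
merge 214 and 332: 546
The encoded length is the sum of every internal node's weight: 131 + 214 + 332 + 546 = 1223 bits.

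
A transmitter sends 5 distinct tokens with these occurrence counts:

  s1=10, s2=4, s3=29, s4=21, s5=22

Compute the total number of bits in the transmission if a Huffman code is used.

Merge the two smallest weights repeatedly:
merge s2(4) and s1(10): 14
merge 14 and s4(21): 35
merge s5(22) and s3(29): 51
merge 35 and 51: 86
Total encoded bits = sum of merged weights = 14 + 35 + 51 + 86 = 186.

186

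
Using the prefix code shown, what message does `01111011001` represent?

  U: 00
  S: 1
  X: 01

Read left to right; each codeword is recognised as soon as it completes (prefix code):
  01→X | 1→S | 1→S | 1→S | 01→X | 1→S | 00→U | 1→S
Decoded message: XSSSXSUS

XSSSXSUS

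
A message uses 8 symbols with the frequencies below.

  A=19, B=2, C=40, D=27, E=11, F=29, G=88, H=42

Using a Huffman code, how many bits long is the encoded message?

689

Build the Huffman tree bottom-up:
combine B(2), E(11) → 13
combine 13, A(19) → 32
combine D(27), F(29) → 56
combine 32, C(40) → 72
combine H(42), 56 → 98
combine 72, G(88) → 160
combine 98, 160 → 258
Each symbol's bit-cost is frequency × depth; summing gives 689 bits (equivalently 13 + 32 + 56 + 72 + 98 + 160 + 258).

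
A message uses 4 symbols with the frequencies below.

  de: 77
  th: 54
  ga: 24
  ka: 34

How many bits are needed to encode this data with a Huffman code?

Build the Huffman tree bottom-up:
combine ga(24), ka(34) → 58
combine th(54), 58 → 112
combine de(77), 112 → 189
Each symbol's bit-cost is frequency × depth; summing gives 359 bits (equivalently 58 + 112 + 189).

359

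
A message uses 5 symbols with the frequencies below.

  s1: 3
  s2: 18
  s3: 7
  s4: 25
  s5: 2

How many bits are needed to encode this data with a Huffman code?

102

Build the Huffman tree bottom-up:
s5(2) + s1(3) → 5
5 + s3(7) → 12
12 + s2(18) → 30
s4(25) + 30 → 55
Each symbol's bit-cost is frequency × depth; summing gives 102 bits (equivalently 5 + 12 + 30 + 55).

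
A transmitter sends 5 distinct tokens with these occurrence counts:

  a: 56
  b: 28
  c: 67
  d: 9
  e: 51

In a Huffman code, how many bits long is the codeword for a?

2

Build the tree from the bottom:
d(9) + b(28) → 37
37 + e(51) → 88
a(56) + c(67) → 123
88 + 123 → 211
a's leaf is at depth 2, giving a 2-bit codeword.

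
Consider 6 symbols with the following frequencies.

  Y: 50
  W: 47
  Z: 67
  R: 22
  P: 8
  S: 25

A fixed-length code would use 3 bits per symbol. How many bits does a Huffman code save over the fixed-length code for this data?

134

Fixed-length: 3 bits × 219 symbols = 657 bits.
Huffman merges:
combine P(8), R(22) → 30
combine S(25), 30 → 55
combine W(47), Y(50) → 97
combine 55, Z(67) → 122
combine 97, 122 → 219
Huffman total = 30 + 55 + 97 + 122 + 219 = 523 bits.
Saving = 657 − 523 = 134 bits.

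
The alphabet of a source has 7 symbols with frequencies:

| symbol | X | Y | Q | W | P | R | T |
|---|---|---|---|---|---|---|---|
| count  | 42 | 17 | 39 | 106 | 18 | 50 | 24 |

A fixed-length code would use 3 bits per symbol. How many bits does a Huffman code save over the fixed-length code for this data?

Fixed-length: 3 bits × 296 symbols = 888 bits.
Huffman merges:
combine Y(17), P(18) → 35
combine T(24), 35 → 59
combine Q(39), X(42) → 81
combine R(50), 59 → 109
combine 81, W(106) → 187
combine 109, 187 → 296
Huffman total = 35 + 59 + 81 + 109 + 187 + 296 = 767 bits.
Saving = 888 − 767 = 121 bits.

121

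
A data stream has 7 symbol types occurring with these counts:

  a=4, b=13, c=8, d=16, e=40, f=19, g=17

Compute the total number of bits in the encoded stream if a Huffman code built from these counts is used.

304

Build the Huffman tree bottom-up:
combine a(4), c(8) → 12
combine 12, b(13) → 25
combine d(16), g(17) → 33
combine f(19), 25 → 44
combine 33, e(40) → 73
combine 44, 73 → 117
Each symbol's bit-cost is frequency × depth; summing gives 304 bits (equivalently 12 + 25 + 33 + 44 + 73 + 117).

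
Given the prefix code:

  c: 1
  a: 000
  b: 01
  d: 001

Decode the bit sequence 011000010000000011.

bcabaadc

Read left to right; each codeword is recognised as soon as it completes (prefix code):
  01→b | 1→c | 000→a | 01→b | 000→a | 000→a | 001→d | 1→c
Decoded message: bcabaadc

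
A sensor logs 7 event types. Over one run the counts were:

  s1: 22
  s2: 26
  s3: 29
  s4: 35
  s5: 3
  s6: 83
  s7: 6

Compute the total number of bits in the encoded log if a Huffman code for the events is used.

486

Merge the two smallest weights repeatedly:
merge s5(3) and s7(6): 9
merge 9 and s1(22): 31
merge s2(26) and s3(29): 55
merge 31 and s4(35): 66
merge 55 and 66: 121
merge s6(83) and 121: 204
Total encoded bits = sum of merged weights = 9 + 31 + 55 + 66 + 121 + 204 = 486.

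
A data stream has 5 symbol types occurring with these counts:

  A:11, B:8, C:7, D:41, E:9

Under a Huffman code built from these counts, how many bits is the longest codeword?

3

Merge the two lowest-weight nodes at each step:
combine C(7), B(8) → 15
combine E(9), A(11) → 20
combine 15, 20 → 35
combine 35, D(41) → 76
Maximum depth reached is 3.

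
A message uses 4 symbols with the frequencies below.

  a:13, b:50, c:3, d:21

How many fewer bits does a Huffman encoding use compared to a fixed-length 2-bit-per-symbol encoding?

Fixed-length: 2 bits × 87 symbols = 174 bits.
Huffman merges:
merge c(3) and a(13): 16
merge 16 and d(21): 37
merge 37 and b(50): 87
Huffman total = 16 + 37 + 87 = 140 bits.
Saving = 174 − 140 = 34 bits.

34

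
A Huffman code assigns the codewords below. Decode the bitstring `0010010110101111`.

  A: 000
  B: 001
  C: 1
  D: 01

Read left to right; each codeword is recognised as soon as it completes (prefix code):
  001→B | 001→B | 01→D | 1→C | 01→D | 01→D | 1→C | 1→C | 1→C
Decoded message: BBDCDDCCC

BBDCDDCCC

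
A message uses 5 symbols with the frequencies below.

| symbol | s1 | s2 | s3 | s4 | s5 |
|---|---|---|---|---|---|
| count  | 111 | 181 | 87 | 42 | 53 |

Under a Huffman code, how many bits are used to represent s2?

2

Huffman merges, smallest pair first:
s4(42) + s5(53) → 95
s3(87) + 95 → 182
s1(111) + s2(181) → 292
182 + 292 → 474
s2's leaf is at depth 2, giving a 2-bit codeword.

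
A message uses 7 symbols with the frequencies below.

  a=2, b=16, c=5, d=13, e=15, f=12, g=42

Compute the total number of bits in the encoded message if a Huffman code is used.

Merge the two smallest weights repeatedly:
combine a(2), c(5) → 7
combine 7, f(12) → 19
combine d(13), e(15) → 28
combine b(16), 19 → 35
combine 28, 35 → 63
combine g(42), 63 → 105
The encoded length is the sum of every internal node's weight: 7 + 19 + 28 + 35 + 63 + 105 = 257 bits.

257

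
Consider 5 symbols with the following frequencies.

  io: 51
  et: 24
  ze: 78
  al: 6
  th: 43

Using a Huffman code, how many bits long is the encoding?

Greedily combine the two least-frequent nodes:
combine al(6), et(24) → 30
combine 30, th(43) → 73
combine io(51), 73 → 124
combine ze(78), 124 → 202
Each symbol's bit-cost is frequency × depth; summing gives 429 bits (equivalently 30 + 73 + 124 + 202).

429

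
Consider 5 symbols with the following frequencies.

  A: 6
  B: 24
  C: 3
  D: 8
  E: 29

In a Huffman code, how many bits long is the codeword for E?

Repeatedly merge the two smallest:
C(3) + A(6) → 9
D(8) + 9 → 17
17 + B(24) → 41
E(29) + 41 → 70
E is a child of the root — depth 1, so its codeword is a single bit.

1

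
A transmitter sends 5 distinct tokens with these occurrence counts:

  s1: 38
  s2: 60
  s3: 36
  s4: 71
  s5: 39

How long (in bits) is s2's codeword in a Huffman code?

2

Build the tree from the bottom:
combine s3(36), s1(38) → 74
combine s5(39), s2(60) → 99
combine s4(71), 74 → 145
combine 99, 145 → 244
s2 sits 2 levels below the root, so its codeword is 2 bits.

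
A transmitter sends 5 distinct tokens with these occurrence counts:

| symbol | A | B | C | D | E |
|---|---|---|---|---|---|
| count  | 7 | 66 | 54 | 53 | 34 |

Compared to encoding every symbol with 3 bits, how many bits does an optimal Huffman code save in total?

173

Fixed-length: 3 bits × 214 symbols = 642 bits.
Huffman merges:
combine A(7), E(34) → 41
combine 41, D(53) → 94
combine C(54), B(66) → 120
combine 94, 120 → 214
Huffman total = 41 + 94 + 120 + 214 = 469 bits.
Saving = 642 − 469 = 173 bits.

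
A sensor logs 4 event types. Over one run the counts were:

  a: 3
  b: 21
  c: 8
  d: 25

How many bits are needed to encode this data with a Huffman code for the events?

100

Greedily combine the two least-frequent nodes:
combine a(3), c(8) → 11
combine 11, b(21) → 32
combine d(25), 32 → 57
The encoded length is the sum of every internal node's weight: 11 + 32 + 57 = 100 bits.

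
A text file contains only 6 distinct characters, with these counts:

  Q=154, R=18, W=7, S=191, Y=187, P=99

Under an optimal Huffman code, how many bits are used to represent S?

2

Build the tree from the bottom:
W(7) + R(18) → 25
25 + P(99) → 124
124 + Q(154) → 278
Y(187) + S(191) → 378
278 + 378 → 656
S's leaf is at depth 2, giving a 2-bit codeword.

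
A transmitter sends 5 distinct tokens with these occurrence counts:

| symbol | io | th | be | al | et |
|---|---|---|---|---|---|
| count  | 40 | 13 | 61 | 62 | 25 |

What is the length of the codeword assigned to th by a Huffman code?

Huffman merges, smallest pair first:
th(13) + et(25) → 38
38 + io(40) → 78
be(61) + al(62) → 123
78 + 123 → 201
th sits 3 levels below the root, so its codeword is 3 bits.

3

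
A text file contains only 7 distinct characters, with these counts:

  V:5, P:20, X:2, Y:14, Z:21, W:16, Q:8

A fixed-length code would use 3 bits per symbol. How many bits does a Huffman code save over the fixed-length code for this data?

35

Fixed-length: 3 bits × 86 symbols = 258 bits.
Huffman merges:
combine X(2), V(5) → 7
combine 7, Q(8) → 15
combine Y(14), 15 → 29
combine W(16), P(20) → 36
combine Z(21), 29 → 50
combine 36, 50 → 86
Huffman total = 7 + 15 + 29 + 36 + 50 + 86 = 223 bits.
Saving = 258 − 223 = 35 bits.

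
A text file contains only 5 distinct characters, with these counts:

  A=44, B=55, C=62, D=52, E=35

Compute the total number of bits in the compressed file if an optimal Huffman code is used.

Build the Huffman tree bottom-up:
merge E(35) and A(44): 79
merge D(52) and B(55): 107
merge C(62) and 79: 141
merge 107 and 141: 248
The encoded length is the sum of every internal node's weight: 79 + 107 + 141 + 248 = 575 bits.

575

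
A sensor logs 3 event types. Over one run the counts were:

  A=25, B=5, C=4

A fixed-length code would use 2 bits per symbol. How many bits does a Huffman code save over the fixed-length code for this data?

25

Fixed-length: 2 bits × 34 symbols = 68 bits.
Huffman merges:
combine C(4), B(5) → 9
combine 9, A(25) → 34
Huffman total = 9 + 34 = 43 bits.
Saving = 68 − 43 = 25 bits.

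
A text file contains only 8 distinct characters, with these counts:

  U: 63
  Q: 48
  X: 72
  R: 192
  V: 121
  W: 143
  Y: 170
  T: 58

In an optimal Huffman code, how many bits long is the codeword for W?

Repeatedly merge the two smallest:
merge Q(48) and T(58): 106
merge U(63) and X(72): 135
merge 106 and V(121): 227
merge 135 and W(143): 278
merge Y(170) and R(192): 362
merge 227 and 278: 505
merge 362 and 505: 867
W's leaf is at depth 3, giving a 3-bit codeword.

3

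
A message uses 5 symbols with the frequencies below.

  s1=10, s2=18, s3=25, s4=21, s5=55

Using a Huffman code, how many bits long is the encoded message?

277

Merge the two smallest weights repeatedly:
combine s1(10), s2(18) → 28
combine s4(21), s3(25) → 46
combine 28, 46 → 74
combine s5(55), 74 → 129
The encoded length is the sum of every internal node's weight: 28 + 46 + 74 + 129 = 277 bits.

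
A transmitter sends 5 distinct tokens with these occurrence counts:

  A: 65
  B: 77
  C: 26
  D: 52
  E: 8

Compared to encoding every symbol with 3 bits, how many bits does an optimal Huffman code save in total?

194

Fixed-length: 3 bits × 228 symbols = 684 bits.
Huffman merges:
combine E(8), C(26) → 34
combine 34, D(52) → 86
combine A(65), B(77) → 142
combine 86, 142 → 228
Huffman total = 34 + 86 + 142 + 228 = 490 bits.
Saving = 684 − 490 = 194 bits.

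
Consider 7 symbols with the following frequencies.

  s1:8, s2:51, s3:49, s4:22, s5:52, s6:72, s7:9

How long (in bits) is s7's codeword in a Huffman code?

5

Huffman merges, smallest pair first:
s1(8) + s7(9) → 17
17 + s4(22) → 39
39 + s3(49) → 88
s2(51) + s5(52) → 103
s6(72) + 88 → 160
103 + 160 → 263
The subtree containing s7 is merged 5 times, so code length = 5.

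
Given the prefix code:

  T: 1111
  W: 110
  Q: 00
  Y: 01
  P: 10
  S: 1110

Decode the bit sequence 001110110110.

QSWW

Read left to right; each codeword is recognised as soon as it completes (prefix code):
  00→Q | 1110→S | 110→W | 110→W
Decoded message: QSWW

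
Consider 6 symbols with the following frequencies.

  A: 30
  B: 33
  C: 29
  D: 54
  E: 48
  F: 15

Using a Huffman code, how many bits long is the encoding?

525

Build the Huffman tree bottom-up:
combine F(15), C(29) → 44
combine A(30), B(33) → 63
combine 44, E(48) → 92
combine D(54), 63 → 117
combine 92, 117 → 209
The encoded length is the sum of every internal node's weight: 44 + 63 + 92 + 117 + 209 = 525 bits.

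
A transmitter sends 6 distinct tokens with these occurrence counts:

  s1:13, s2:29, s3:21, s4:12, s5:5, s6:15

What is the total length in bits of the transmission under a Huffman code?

235

Merge the two smallest weights repeatedly:
combine s5(5), s4(12) → 17
combine s1(13), s6(15) → 28
combine 17, s3(21) → 38
combine 28, s2(29) → 57
combine 38, 57 → 95
Each symbol's bit-cost is frequency × depth; summing gives 235 bits (equivalently 17 + 28 + 38 + 57 + 95).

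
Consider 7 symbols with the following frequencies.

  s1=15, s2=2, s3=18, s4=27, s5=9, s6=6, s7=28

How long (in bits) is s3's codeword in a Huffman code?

2

Repeatedly merge the two smallest:
combine s2(2), s6(6) → 8
combine 8, s5(9) → 17
combine s1(15), 17 → 32
combine s3(18), s4(27) → 45
combine s7(28), 32 → 60
combine 45, 60 → 105
The subtree containing s3 is merged 2 times, so code length = 2.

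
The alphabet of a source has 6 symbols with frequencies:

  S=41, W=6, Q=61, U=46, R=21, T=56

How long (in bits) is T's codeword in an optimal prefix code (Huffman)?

Repeatedly merge the two smallest:
W(6) + R(21) → 27
27 + S(41) → 68
U(46) + T(56) → 102
Q(61) + 68 → 129
102 + 129 → 231
T sits 2 levels below the root, so its codeword is 2 bits.

2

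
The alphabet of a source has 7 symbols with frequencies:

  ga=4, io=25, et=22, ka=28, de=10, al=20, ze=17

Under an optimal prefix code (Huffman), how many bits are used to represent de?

Build the tree from the bottom:
merge ga(4) and de(10): 14
merge 14 and ze(17): 31
merge al(20) and et(22): 42
merge io(25) and ka(28): 53
merge 31 and 42: 73
merge 53 and 73: 126
de's leaf is at depth 4, giving a 4-bit codeword.

4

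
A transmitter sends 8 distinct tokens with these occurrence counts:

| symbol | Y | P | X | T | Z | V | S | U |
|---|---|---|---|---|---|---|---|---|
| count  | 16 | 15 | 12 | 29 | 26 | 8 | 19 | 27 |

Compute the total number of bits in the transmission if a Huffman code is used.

447

Merge the two smallest weights repeatedly:
V(8) + X(12) → 20
P(15) + Y(16) → 31
S(19) + 20 → 39
Z(26) + U(27) → 53
T(29) + 31 → 60
39 + 53 → 92
60 + 92 → 152
Total encoded bits = sum of merged weights = 20 + 31 + 39 + 53 + 60 + 92 + 152 = 447.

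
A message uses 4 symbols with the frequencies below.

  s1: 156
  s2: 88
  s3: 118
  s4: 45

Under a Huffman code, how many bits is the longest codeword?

3

Merge the two lowest-weight nodes at each step:
s4(45) + s2(88) → 133
s3(118) + 133 → 251
s1(156) + 251 → 407
Maximum depth reached is 3.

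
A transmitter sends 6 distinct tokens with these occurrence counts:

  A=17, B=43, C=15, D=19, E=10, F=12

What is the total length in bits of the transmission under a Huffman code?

284

Merge the two smallest weights repeatedly:
E(10) + F(12) → 22
C(15) + A(17) → 32
D(19) + 22 → 41
32 + 41 → 73
B(43) + 73 → 116
Each symbol's bit-cost is frequency × depth; summing gives 284 bits (equivalently 22 + 32 + 41 + 73 + 116).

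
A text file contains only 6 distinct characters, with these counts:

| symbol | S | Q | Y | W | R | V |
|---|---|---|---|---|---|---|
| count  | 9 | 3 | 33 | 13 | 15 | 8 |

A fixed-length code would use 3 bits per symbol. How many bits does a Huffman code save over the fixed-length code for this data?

Fixed-length: 3 bits × 81 symbols = 243 bits.
Huffman merges:
merge Q(3) and V(8): 11
merge S(9) and 11: 20
merge W(13) and R(15): 28
merge 20 and 28: 48
merge Y(33) and 48: 81
Huffman total = 11 + 20 + 28 + 48 + 81 = 188 bits.
Saving = 243 − 188 = 55 bits.

55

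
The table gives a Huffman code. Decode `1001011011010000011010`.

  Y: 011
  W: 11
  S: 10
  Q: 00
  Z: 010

Read left to right; each codeword is recognised as soon as it completes (prefix code):
  10→S | 010→Z | 11→W | 011→Y | 010→Z | 00→Q | 00→Q | 11→W | 010→Z
Decoded message: SZWYZQQWZ

SZWYZQQWZ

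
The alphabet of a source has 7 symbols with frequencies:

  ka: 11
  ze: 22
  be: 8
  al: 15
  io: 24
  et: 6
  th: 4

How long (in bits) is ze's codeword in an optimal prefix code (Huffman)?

Repeatedly merge the two smallest:
th(4) + et(6) → 10
be(8) + 10 → 18
ka(11) + al(15) → 26
18 + ze(22) → 40
io(24) + 26 → 50
40 + 50 → 90
ze's leaf is at depth 2, giving a 2-bit codeword.

2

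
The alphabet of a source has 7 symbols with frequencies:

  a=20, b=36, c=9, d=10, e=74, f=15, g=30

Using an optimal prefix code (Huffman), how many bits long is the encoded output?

487

Greedily combine the two least-frequent nodes:
c(9) + d(10) → 19
f(15) + 19 → 34
a(20) + g(30) → 50
34 + b(36) → 70
50 + 70 → 120
e(74) + 120 → 194
Each symbol's bit-cost is frequency × depth; summing gives 487 bits (equivalently 19 + 34 + 50 + 70 + 120 + 194).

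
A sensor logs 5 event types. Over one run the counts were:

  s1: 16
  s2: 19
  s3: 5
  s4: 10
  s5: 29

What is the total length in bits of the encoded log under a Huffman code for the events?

173

Build the Huffman tree bottom-up:
merge s3(5) and s4(10): 15
merge 15 and s1(16): 31
merge s2(19) and s5(29): 48
merge 31 and 48: 79
Total encoded bits = sum of merged weights = 15 + 31 + 48 + 79 = 173.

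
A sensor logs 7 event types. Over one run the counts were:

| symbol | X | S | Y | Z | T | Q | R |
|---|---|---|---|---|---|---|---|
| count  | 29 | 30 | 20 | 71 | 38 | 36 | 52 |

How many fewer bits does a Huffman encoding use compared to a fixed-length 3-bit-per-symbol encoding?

74

Fixed-length: 3 bits × 276 symbols = 828 bits.
Huffman merges:
merge Y(20) and X(29): 49
merge S(30) and Q(36): 66
merge T(38) and 49: 87
merge R(52) and 66: 118
merge Z(71) and 87: 158
merge 118 and 158: 276
Huffman total = 49 + 66 + 87 + 118 + 158 + 276 = 754 bits.
Saving = 828 − 754 = 74 bits.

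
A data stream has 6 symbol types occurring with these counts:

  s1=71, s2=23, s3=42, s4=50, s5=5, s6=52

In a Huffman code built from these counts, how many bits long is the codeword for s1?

2

Huffman merges, smallest pair first:
s5(5) + s2(23) → 28
28 + s3(42) → 70
s4(50) + s6(52) → 102
70 + s1(71) → 141
102 + 141 → 243
s1 sits 2 levels below the root, so its codeword is 2 bits.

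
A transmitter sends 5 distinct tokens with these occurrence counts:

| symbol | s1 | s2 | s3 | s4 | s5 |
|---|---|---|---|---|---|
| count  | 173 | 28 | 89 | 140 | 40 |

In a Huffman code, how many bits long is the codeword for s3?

Build the tree from the bottom:
s2(28) + s5(40) → 68
68 + s3(89) → 157
s4(140) + 157 → 297
s1(173) + 297 → 470
The subtree containing s3 is merged 3 times, so code length = 3.

3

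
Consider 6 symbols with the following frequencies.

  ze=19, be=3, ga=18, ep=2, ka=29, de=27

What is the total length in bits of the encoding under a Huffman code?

224

Merge the two smallest weights repeatedly:
combine ep(2), be(3) → 5
combine 5, ga(18) → 23
combine ze(19), 23 → 42
combine de(27), ka(29) → 56
combine 42, 56 → 98
Total encoded bits = sum of merged weights = 5 + 23 + 42 + 56 + 98 = 224.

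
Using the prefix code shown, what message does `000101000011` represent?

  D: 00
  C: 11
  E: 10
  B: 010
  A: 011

Read left to right; each codeword is recognised as soon as it completes (prefix code):
  00→D | 010→B | 10→E | 00→D | 011→A
Decoded message: DBEDA

DBEDA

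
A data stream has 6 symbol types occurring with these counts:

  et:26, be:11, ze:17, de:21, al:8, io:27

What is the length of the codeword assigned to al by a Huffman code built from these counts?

Repeatedly merge the two smallest:
merge al(8) and be(11): 19
merge ze(17) and 19: 36
merge de(21) and et(26): 47
merge io(27) and 36: 63
merge 47 and 63: 110
al's leaf is at depth 4, giving a 4-bit codeword.

4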